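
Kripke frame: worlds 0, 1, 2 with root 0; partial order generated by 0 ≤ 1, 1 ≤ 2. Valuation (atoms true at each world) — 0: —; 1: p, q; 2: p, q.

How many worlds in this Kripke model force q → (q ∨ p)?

0: forces it.
1: forces it.
2: forces it.
Worlds forcing the formula: {0, 1, 2}.

3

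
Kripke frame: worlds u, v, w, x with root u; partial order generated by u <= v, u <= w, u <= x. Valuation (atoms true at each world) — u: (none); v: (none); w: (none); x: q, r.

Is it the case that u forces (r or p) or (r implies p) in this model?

No

u does not force (r or p) or (r implies p): neither disjunct is forced at u.
u does not force r or p: neither disjunct is forced at u.
u lacks atom r, so u does not force r.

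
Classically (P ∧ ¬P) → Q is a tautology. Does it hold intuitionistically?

This is an instance of ex falso quodlibet, which is intuitionistically derivable.
No world can force both P and ¬P, so the antecedent P ∧ ¬P is never forced and the implication holds vacuously at every world.

Yes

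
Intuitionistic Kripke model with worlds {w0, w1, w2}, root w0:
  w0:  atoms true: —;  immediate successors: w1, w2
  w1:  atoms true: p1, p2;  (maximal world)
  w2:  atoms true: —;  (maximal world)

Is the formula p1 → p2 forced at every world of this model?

Yes

w0 ⊩ p1 → p2: every world accessible from w0 that forces p1 (namely w1) also forces p2.
Since the root w0 forces p1 → p2 and forcing is persistent (monotone upward), every world forces it.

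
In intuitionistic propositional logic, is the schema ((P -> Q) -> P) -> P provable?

No

This is Peirce's law, which is not intuitionistically valid.
A Kripke countermodel: worlds 0, 1; order generated by 0 <= 1; atoms true at each world — 0:{}; 1:{P}.
0 ||-/- ((P -> Q) -> P) -> P: already at 0 itself, 0 ||- (P -> Q) -> P but 0 ||-/- P.
0 lacks atom P, so 0 ||-/- P.
So the root 0 does not force the formula.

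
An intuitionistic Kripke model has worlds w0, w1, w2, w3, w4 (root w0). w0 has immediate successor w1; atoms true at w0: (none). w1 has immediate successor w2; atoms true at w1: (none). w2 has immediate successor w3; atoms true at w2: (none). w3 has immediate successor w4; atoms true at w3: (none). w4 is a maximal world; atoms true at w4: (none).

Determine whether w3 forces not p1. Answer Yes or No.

w3 forces not p1: no world accessible from w3 forces p1.

Yes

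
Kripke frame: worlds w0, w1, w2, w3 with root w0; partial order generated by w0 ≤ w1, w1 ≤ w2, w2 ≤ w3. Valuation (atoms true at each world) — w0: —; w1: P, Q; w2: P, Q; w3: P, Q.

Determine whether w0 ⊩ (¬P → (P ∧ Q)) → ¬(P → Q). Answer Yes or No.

No

w0 ⊮ (¬P → (P ∧ Q)) → ¬(P → Q): already at w0 itself, w0 ⊩ ¬P → (P ∧ Q) but w0 ⊮ ¬(P → Q).
w0 ⊮ ¬(P → Q) since w0 is accessible from w0 and w0 ⊩ P → Q.
w0 ⊩ P → Q: every world accessible from w0 that forces P (namely w1, w2, w3) also forces Q.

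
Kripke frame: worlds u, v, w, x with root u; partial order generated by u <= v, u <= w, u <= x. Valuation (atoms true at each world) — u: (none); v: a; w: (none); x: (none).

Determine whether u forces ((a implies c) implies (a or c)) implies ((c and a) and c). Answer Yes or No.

u does not force ((a implies c) implies (a or c)) implies ((c and a) and c): at the accessible world v, v forces (a implies c) implies (a or c) but v does not force (c and a) and c.
v does not force (c and a) and c since v fails c and a.

No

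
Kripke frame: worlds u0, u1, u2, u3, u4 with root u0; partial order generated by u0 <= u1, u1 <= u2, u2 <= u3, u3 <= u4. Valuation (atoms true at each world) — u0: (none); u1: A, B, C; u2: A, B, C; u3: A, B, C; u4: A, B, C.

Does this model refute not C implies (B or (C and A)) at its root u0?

No

u0 forces not C implies (B or (C and A)) vacuously: no world accessible from u0 forces the antecedent not C.
So the root u0 forces not C implies (B or (C and A)); the model is not a countermodel.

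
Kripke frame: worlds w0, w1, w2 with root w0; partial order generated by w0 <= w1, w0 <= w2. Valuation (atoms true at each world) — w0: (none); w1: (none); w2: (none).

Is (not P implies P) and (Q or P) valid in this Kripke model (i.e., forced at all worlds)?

No

Not every world: w0 does not force (not P implies P) and (Q or P).
w0 does not force (not P implies P) and (Q or P) since w0 fails not P implies P.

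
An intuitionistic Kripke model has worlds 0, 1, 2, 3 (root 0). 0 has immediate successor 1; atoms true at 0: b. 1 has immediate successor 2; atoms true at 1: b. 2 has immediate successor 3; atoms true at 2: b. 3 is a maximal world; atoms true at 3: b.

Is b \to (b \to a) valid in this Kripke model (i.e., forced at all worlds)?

No

Not every world: 0 \nVdash b \to (b \to a).
0 \nVdash b \to (b \to a): already at 0 itself, 0 \Vdash b but 0 \nVdash b \to a.
0 \nVdash b \to a: already at 0 itself, 0 \Vdash b but 0 \nVdash a.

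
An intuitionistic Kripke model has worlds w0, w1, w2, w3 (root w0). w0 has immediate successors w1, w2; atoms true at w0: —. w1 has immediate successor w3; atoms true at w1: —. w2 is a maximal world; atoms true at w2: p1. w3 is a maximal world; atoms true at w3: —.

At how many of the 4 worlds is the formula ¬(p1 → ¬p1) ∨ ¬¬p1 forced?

1

w0: does not force it — w0 ⊮ ¬(p1 → ¬p1) ∨ ¬¬p1: neither disjunct is forced at w0.
w1: does not force it — w1 ⊮ ¬(p1 → ¬p1) ∨ ¬¬p1: neither disjunct is forced at w1.
w2: forces it.
w3: does not force it — w3 ⊮ ¬(p1 → ¬p1) ∨ ¬¬p1: neither disjunct is forced at w3.
Worlds forcing the formula: {w2}.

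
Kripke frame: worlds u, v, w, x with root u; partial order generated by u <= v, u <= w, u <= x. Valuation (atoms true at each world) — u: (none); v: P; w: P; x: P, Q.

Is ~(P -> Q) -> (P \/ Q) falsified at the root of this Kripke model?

u ||- ~(P -> Q) -> (P \/ Q): every world accessible from u that forces ~(P -> Q) (namely v, w) also forces P \/ Q.
So the root u forces ~(P -> Q) -> (P \/ Q); the model is not a countermodel.

No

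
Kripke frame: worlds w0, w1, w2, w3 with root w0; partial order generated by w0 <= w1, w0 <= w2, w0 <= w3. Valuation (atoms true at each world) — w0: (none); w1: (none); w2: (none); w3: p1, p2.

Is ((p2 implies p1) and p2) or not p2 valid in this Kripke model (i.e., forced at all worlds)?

Not every world: w0 does not force ((p2 implies p1) and p2) or not p2.
w0 does not force ((p2 implies p1) and p2) or not p2: neither disjunct is forced at w0.
w0 does not force (p2 implies p1) and p2 since w0 fails p2.

No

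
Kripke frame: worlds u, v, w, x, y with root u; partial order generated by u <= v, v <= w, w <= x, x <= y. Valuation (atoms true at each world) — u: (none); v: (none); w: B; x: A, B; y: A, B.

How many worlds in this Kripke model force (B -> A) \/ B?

u: does not force it — u ||-/- (B -> A) \/ B: neither disjunct is forced at u.
v: does not force it — v ||-/- (B -> A) \/ B: neither disjunct is forced at v.
w: forces it.
x: forces it.
y: forces it.
Worlds forcing the formula: {w, x, y}.

3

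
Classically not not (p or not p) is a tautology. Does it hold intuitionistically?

This is the double negation of excluded middle, which is intuitionistically derivable.
Assuming not (p or not p): from p we'd get p or not p, so not p; but then p or not p again — contradiction. Hence not not (p or not p).

Yes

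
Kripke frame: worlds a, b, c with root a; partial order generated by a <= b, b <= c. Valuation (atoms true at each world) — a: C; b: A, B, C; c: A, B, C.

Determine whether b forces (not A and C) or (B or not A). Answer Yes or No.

b forces (not A and C) or (B or not A) via the disjunct B or not A.

Yes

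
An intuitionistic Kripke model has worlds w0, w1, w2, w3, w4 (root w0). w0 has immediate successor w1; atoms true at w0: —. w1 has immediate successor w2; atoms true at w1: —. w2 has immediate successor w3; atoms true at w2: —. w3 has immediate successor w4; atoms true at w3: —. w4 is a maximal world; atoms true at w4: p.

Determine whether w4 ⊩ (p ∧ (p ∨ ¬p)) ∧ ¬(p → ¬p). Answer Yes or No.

w4 ⊩ (p ∧ (p ∨ ¬p)) ∧ ¬(p → ¬p) since w4 forces both conjuncts.

Yes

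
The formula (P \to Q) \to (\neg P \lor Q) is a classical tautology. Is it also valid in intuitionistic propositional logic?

No

This is the material-implication-as-disjunction principle, which is not intuitionistically valid.
A Kripke countermodel: worlds u, v; order generated by u \le v; atoms true at each world — u:{}; v:{P,Q}.
u \nVdash (P \to Q) \to (\neg P \lor Q): already at u itself, u \Vdash P \to Q but u \nVdash \neg P \lor Q.
u \nVdash \neg P \lor Q: neither disjunct is forced at u.
u \nVdash \neg P since v is accessible from u and v \Vdash P.
So the root u does not force the formula.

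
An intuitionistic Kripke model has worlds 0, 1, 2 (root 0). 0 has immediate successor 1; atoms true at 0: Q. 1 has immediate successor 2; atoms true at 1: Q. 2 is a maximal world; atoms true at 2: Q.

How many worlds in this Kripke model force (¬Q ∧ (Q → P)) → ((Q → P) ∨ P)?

0: forces it.
1: forces it.
2: forces it.
Worlds forcing the formula: {0, 1, 2}.

3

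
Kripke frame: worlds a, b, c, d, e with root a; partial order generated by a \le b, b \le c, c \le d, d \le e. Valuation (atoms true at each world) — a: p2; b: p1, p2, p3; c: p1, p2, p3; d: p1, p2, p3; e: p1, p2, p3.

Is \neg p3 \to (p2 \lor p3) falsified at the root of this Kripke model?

a \Vdash \neg p3 \to (p2 \lor p3) vacuously: no world accessible from a forces the antecedent \neg p3.
So the root a forces \neg p3 \to (p2 \lor p3); the model is not a countermodel.

No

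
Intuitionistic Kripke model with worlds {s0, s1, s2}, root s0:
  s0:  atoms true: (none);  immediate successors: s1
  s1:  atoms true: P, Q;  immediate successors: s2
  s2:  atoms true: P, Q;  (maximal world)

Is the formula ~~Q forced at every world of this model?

Yes

s0 ||- ~~Q: no world accessible from s0 forces ~Q.
Since the root s0 forces ~~Q and forcing is persistent (monotone upward), every world forces it.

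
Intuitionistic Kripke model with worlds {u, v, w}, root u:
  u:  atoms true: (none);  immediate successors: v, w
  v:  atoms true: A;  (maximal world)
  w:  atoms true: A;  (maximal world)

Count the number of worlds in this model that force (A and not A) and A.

u: does not force it — u does not force (A and not A) and A since u fails A and not A.
v: does not force it — v does not force (A and not A) and A since v fails A and not A.
w: does not force it.
Worlds forcing the formula: { }.

0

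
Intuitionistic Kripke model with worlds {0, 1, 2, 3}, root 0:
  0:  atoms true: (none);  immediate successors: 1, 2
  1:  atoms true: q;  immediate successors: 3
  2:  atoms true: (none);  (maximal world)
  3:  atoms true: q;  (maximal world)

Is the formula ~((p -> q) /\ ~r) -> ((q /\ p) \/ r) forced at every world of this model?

0 ||- ~((p -> q) /\ ~r) -> ((q /\ p) \/ r) vacuously: no world accessible from 0 forces the antecedent ~((p -> q) /\ ~r).
Since the root 0 forces ~((p -> q) /\ ~r) -> ((q /\ p) \/ r) and forcing is persistent (monotone upward), every world forces it.

Yes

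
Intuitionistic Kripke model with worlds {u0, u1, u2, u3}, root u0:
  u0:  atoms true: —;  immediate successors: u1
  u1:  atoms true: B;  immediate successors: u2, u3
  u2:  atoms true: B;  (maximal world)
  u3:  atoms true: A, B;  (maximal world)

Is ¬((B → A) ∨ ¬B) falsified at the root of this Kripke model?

Yes

u0 ⊮ ¬((B → A) ∨ ¬B) since u3 is accessible from u0 and u3 ⊩ (B → A) ∨ ¬B.
u3 ⊩ (B → A) ∨ ¬B via the disjunct B → A.
So the root u0 does not force ¬((B → A) ∨ ¬B); the model is a countermodel.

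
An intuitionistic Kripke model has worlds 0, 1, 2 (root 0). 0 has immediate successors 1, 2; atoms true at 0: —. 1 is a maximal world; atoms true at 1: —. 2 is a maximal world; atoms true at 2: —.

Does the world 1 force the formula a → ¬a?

1 ⊩ a → ¬a vacuously: no world accessible from 1 forces the antecedent a.

Yes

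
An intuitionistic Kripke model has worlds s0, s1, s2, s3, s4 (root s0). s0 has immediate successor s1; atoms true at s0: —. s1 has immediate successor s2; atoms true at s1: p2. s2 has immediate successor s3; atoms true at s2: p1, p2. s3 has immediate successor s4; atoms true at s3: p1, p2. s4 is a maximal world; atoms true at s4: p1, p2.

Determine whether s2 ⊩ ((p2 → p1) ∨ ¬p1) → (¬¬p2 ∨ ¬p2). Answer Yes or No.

Yes

s2 ⊩ ((p2 → p1) ∨ ¬p1) → (¬¬p2 ∨ ¬p2): every world accessible from s2 that forces (p2 → p1) ∨ ¬p1 (namely s2, s3, s4) also forces ¬¬p2 ∨ ¬p2.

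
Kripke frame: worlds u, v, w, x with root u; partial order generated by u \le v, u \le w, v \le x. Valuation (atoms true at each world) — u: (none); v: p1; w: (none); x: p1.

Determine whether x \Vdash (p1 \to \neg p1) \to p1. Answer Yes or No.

x \Vdash (p1 \to \neg p1) \to p1 vacuously: no world accessible from x forces the antecedent p1 \to \neg p1.

Yes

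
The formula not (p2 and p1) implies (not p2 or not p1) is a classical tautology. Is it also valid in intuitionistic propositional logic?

No

This is the constructively invalid direction of De Morgan's law for conjunction, which is not intuitionistically valid.
A Kripke countermodel: worlds a, b, c; order generated by a <= b, a <= c; atoms true at each world — a:{}; b:{p2}; c:{p1}.
a does not force not (p2 and p1) implies (not p2 or not p1): already at a itself, a forces not (p2 and p1) but a does not force not p2 or not p1.
a does not force not p2 or not p1: neither disjunct is forced at a.
a does not force not p2 since b is accessible from a and b forces p2.
So the root a does not force the formula.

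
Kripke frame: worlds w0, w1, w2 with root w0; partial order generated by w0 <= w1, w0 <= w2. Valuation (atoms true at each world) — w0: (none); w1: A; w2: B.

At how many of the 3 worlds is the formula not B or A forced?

w0: does not force it — w0 does not force not B or A: neither disjunct is forced at w0.
w1: forces it.
w2: does not force it — w2 does not force not B or A: neither disjunct is forced at w2.
Worlds forcing the formula: {w1}.

1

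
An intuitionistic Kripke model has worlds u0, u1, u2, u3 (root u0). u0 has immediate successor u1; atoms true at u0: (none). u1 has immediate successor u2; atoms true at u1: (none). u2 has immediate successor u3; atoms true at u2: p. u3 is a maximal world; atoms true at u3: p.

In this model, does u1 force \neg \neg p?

u1 \Vdash \neg \neg p: no world accessible from u1 forces \neg p.

Yes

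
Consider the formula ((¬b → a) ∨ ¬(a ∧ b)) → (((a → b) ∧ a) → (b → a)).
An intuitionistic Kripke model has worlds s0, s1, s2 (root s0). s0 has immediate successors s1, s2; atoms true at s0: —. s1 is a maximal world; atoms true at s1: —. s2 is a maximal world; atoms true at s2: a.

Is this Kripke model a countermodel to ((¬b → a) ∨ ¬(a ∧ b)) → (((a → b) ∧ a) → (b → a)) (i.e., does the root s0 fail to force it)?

s0 ⊩ ((¬b → a) ∨ ¬(a ∧ b)) → (((a → b) ∧ a) → (b → a)): every world accessible from s0 that forces (¬b → a) ∨ ¬(a ∧ b) (namely s0, s1, s2) also forces ((a → b) ∧ a) → (b → a).
So the root s0 forces ((¬b → a) ∨ ¬(a ∧ b)) → (((a → b) ∧ a) → (b → a)); the model is not a countermodel.

No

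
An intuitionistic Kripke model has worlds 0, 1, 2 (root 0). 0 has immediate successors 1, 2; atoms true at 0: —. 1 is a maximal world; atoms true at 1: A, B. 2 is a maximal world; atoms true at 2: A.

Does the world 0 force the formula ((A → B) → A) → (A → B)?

0 ⊮ ((A → B) → A) → (A → B): already at 0 itself, 0 ⊩ (A → B) → A but 0 ⊮ A → B.
0 ⊮ A → B: at the accessible world 2, 2 ⊩ A but 2 ⊮ B.
2 lacks atom B, so 2 ⊮ B.

No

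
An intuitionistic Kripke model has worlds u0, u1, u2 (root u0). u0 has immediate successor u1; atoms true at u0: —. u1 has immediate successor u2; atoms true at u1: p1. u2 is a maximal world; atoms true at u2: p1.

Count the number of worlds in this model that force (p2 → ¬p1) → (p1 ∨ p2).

2

u0: does not force it — u0 ⊮ (p2 → ¬p1) → (p1 ∨ p2): already at u0 itself, u0 ⊩ p2 → ¬p1 but u0 ⊮ p1 ∨ p2.
u1: forces it.
u2: forces it.
Worlds forcing the formula: {u1, u2}.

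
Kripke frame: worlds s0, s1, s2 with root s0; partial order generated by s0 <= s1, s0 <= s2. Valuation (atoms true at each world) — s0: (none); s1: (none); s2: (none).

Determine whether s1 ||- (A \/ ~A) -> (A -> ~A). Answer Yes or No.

s1 ||- (A \/ ~A) -> (A -> ~A): every world accessible from s1 that forces A \/ ~A (namely s1) also forces A -> ~A.

Yes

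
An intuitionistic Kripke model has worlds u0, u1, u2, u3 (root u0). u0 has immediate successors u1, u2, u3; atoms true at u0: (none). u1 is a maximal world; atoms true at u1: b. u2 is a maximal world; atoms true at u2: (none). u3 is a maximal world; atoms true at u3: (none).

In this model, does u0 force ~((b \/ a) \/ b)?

No

u0 ||-/- ~((b \/ a) \/ b) since u1 is accessible from u0 and u1 ||- (b \/ a) \/ b.
u1 ||- (b \/ a) \/ b via the disjunct b \/ a.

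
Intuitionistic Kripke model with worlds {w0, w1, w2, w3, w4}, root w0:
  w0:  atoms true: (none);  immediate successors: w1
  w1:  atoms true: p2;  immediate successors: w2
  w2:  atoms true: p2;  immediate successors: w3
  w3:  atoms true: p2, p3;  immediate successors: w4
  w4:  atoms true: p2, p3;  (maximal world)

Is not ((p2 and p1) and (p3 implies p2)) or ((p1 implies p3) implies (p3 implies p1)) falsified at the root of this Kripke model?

No

w0 forces not ((p2 and p1) and (p3 implies p2)) or ((p1 implies p3) implies (p3 implies p1)) via the disjunct not ((p2 and p1) and (p3 implies p2)).
So the root w0 forces not ((p2 and p1) and (p3 implies p2)) or ((p1 implies p3) implies (p3 implies p1)); the model is not a countermodel.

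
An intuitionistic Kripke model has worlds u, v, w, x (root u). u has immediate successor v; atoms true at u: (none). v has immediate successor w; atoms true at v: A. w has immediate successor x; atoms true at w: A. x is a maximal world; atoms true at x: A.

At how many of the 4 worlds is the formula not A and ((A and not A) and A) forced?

0

u: does not force it — u does not force not A and ((A and not A) and A) since u fails not A.
v: does not force it — v does not force not A and ((A and not A) and A) since v fails not A.
w: does not force it.
x: does not force it.
Worlds forcing the formula: { }.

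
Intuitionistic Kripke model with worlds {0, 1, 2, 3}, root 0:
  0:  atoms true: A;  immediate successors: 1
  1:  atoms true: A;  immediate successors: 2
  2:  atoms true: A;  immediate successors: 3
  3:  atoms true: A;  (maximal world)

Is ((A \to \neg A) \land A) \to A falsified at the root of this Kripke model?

0 \Vdash ((A \to \neg A) \land A) \to A vacuously: no world accessible from 0 forces the antecedent (A \to \neg A) \land A.
So the root 0 forces ((A \to \neg A) \land A) \to A; the model is not a countermodel.

No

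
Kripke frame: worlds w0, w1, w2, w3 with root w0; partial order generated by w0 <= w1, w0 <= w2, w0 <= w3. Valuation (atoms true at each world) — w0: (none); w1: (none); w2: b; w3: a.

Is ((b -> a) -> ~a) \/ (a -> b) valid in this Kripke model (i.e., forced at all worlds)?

Not every world: w0 ||-/- ((b -> a) -> ~a) \/ (a -> b).
w0 ||-/- ((b -> a) -> ~a) \/ (a -> b): neither disjunct is forced at w0.
w0 ||-/- (b -> a) -> ~a: at the accessible world w3, w3 ||- b -> a but w3 ||-/- ~a.
w3 ||-/- ~a since w3 is accessible from w3 and w3 ||- a.

No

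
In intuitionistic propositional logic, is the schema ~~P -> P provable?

No

This is double-negation elimination, which is not intuitionistically valid.
A Kripke countermodel: worlds a, b; order generated by a <= b; atoms true at each world — a:{}; b:{P}.
a ||-/- ~~P -> P: already at a itself, a ||- ~~P but a ||-/- P.
a lacks atom P, so a ||-/- P.
So the root a does not force the formula.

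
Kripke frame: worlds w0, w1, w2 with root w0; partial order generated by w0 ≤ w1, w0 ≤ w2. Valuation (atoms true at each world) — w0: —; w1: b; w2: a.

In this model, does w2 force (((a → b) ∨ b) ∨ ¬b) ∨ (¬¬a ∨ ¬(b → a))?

w2 ⊩ (((a → b) ∨ b) ∨ ¬b) ∨ (¬¬a ∨ ¬(b → a)) via the disjunct ((a → b) ∨ b) ∨ ¬b.

Yes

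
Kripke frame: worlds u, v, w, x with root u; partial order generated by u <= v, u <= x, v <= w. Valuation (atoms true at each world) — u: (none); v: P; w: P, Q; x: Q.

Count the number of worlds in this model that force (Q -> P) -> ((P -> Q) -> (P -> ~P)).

u: does not force it — u ||-/- (Q -> P) -> ((P -> Q) -> (P -> ~P)): at the accessible world v, v ||- Q -> P but v ||-/- (P -> Q) -> (P -> ~P).
v: does not force it — v ||-/- (Q -> P) -> ((P -> Q) -> (P -> ~P)): already at v itself, v ||- Q -> P but v ||-/- (P -> Q) -> (P -> ~P).
w: does not force it.
x: forces it.
Worlds forcing the formula: {x}.

1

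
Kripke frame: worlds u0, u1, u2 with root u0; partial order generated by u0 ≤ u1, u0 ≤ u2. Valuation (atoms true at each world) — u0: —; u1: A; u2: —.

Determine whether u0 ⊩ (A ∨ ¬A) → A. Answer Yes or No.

No

u0 ⊮ (A ∨ ¬A) → A: at the accessible world u2, u2 ⊩ A ∨ ¬A but u2 ⊮ A.
u2 lacks atom A, so u2 ⊮ A.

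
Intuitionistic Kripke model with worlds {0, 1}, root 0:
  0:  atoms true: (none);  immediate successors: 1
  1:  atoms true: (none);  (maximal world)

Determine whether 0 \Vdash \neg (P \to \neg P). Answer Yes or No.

0 \nVdash \neg (P \to \neg P) since 0 is accessible from 0 and 0 \Vdash P \to \neg P.
0 \Vdash P \to \neg P vacuously: no world accessible from 0 forces the antecedent P.

No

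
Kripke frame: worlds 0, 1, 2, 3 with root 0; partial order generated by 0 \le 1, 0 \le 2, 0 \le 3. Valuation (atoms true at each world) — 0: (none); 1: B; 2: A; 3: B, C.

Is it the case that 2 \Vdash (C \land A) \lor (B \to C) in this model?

2 \Vdash (C \land A) \lor (B \to C) via the disjunct B \to C.

Yes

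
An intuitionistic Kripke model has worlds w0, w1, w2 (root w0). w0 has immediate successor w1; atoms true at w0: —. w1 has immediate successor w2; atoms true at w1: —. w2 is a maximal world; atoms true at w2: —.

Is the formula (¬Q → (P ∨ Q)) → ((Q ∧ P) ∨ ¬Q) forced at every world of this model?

w0 ⊩ (¬Q → (P ∨ Q)) → ((Q ∧ P) ∨ ¬Q) vacuously: no world accessible from w0 forces the antecedent ¬Q → (P ∨ Q).
Since the root w0 forces (¬Q → (P ∨ Q)) → ((Q ∧ P) ∨ ¬Q) and forcing is persistent (monotone upward), every world forces it.

Yes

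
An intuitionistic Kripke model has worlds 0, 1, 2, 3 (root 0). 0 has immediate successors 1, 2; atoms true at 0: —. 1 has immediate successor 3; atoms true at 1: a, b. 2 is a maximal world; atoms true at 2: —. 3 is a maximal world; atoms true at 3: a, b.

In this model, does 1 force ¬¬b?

1 ⊩ ¬¬b: no world accessible from 1 forces ¬b.

Yes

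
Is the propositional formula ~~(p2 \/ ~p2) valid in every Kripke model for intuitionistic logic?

Yes

This is the double negation of excluded middle, which is intuitionistically derivable.
Assuming ~(p2 \/ ~p2): from p2 we'd get p2 \/ ~p2, so ~p2; but then p2 \/ ~p2 again — contradiction. Hence ~~(p2 \/ ~p2).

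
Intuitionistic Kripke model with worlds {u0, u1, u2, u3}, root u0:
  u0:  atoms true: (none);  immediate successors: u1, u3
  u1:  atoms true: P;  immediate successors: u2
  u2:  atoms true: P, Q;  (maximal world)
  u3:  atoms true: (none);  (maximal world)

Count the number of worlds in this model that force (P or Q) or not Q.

3

u0: does not force it — u0 does not force (P or Q) or not Q: neither disjunct is forced at u0.
u1: forces it.
u2: forces it.
u3: forces it.
Worlds forcing the formula: {u1, u2, u3}.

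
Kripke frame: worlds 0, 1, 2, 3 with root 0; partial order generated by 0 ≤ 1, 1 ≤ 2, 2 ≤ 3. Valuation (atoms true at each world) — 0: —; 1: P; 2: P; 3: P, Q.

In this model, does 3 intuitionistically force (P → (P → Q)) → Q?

Yes

3 ⊩ (P → (P → Q)) → Q: every world accessible from 3 that forces P → (P → Q) (namely 3) also forces Q.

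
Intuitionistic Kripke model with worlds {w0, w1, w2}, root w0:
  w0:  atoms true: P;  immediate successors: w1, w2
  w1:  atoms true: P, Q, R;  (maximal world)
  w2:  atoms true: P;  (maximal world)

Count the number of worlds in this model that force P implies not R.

1

w0: does not force it — w0 does not force P implies not R: already at w0 itself, w0 forces P but w0 does not force not R.
w1: does not force it.
w2: forces it.
Worlds forcing the formula: {w2}.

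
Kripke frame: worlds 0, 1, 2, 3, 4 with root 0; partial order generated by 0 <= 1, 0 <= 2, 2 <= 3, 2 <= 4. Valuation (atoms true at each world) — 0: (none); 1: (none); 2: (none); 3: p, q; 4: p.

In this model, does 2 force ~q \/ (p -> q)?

2 ||-/- ~q \/ (p -> q): neither disjunct is forced at 2.
2 ||-/- ~q since 3 is accessible from 2 and 3 ||- q.

No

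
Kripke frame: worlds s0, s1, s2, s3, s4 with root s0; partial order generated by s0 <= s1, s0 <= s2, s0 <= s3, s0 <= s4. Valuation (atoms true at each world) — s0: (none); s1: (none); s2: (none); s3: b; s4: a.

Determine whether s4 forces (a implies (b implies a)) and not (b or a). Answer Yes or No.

s4 does not force (a implies (b implies a)) and not (b or a) since s4 fails not (b or a).

No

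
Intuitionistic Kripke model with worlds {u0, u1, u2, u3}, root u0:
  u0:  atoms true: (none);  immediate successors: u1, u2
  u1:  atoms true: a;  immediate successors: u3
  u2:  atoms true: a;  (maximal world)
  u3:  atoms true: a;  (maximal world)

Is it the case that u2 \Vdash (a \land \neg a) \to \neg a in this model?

u2 \Vdash (a \land \neg a) \to \neg a vacuously: no world accessible from u2 forces the antecedent a \land \neg a.

Yes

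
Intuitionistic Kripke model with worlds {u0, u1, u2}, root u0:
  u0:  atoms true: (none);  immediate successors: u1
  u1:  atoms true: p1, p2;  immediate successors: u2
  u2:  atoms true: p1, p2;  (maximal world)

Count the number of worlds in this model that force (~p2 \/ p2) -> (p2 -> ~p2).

u0: does not force it — u0 ||-/- (~p2 \/ p2) -> (p2 -> ~p2): at the accessible world u1, u1 ||- ~p2 \/ p2 but u1 ||-/- p2 -> ~p2.
u1: does not force it — u1 ||-/- (~p2 \/ p2) -> (p2 -> ~p2): already at u1 itself, u1 ||- ~p2 \/ p2 but u1 ||-/- p2 -> ~p2.
u2: does not force it — u2 ||-/- (~p2 \/ p2) -> (p2 -> ~p2): already at u2 itself, u2 ||- ~p2 \/ p2 but u2 ||-/- p2 -> ~p2.
Worlds forcing the formula: { }.

0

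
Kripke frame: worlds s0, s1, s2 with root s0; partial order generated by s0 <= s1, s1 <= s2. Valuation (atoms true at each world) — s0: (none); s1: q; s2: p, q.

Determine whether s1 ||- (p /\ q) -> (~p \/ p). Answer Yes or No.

Yes

s1 ||- (p /\ q) -> (~p \/ p): every world accessible from s1 that forces p /\ q (namely s2) also forces ~p \/ p.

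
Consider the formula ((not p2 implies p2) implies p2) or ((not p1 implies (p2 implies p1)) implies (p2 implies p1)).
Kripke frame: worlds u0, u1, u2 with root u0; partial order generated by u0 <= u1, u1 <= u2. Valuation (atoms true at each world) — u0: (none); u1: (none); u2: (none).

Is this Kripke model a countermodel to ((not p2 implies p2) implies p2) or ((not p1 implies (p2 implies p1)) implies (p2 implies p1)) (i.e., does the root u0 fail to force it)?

No

u0 forces ((not p2 implies p2) implies p2) or ((not p1 implies (p2 implies p1)) implies (p2 implies p1)) via the disjunct (not p2 implies p2) implies p2.
So the root u0 forces ((not p2 implies p2) implies p2) or ((not p1 implies (p2 implies p1)) implies (p2 implies p1)); the model is not a countermodel.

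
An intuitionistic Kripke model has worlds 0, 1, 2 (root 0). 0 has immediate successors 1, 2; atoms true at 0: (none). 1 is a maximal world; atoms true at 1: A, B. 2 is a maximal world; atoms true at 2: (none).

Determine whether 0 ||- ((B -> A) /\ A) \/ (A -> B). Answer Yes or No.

Yes

0 ||- ((B -> A) /\ A) \/ (A -> B) via the disjunct A -> B.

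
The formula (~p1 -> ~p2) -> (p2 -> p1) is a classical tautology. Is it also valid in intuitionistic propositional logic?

No

This is the converse of contraposition, which is not intuitionistically valid.
A Kripke countermodel: worlds u, v; order generated by u <= v; atoms true at each world — u:{p2}; v:{p1,p2}.
u ||-/- (~p1 -> ~p2) -> (p2 -> p1): already at u itself, u ||- ~p1 -> ~p2 but u ||-/- p2 -> p1.
u ||-/- p2 -> p1: already at u itself, u ||- p2 but u ||-/- p1.
u lacks atom p1, so u ||-/- p1.
So the root u does not force the formula.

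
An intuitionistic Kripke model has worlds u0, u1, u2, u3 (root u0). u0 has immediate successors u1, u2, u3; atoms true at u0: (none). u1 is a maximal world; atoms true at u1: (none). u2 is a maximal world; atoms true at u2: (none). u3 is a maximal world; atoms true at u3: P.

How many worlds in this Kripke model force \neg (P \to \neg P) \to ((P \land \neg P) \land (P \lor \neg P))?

2

u0: does not force it — u0 \nVdash \neg (P \to \neg P) \to ((P \land \neg P) \land (P \lor \neg P)): at the accessible world u3, u3 \Vdash \neg (P \to \neg P) but u3 \nVdash (P \land \neg P) \land (P \lor \neg P).
u1: forces it.
u2: forces it.
u3: does not force it — u3 \nVdash \neg (P \to \neg P) \to ((P \land \neg P) \land (P \lor \neg P)): already at u3 itself, u3 \Vdash \neg (P \to \neg P) but u3 \nVdash (P \land \neg P) \land (P \lor \neg P).
Worlds forcing the formula: {u1, u2}.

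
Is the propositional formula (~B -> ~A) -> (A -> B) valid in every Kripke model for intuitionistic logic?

No

This is the converse of contraposition, which is not intuitionistically valid.
A Kripke countermodel: worlds w0, w1; order generated by w0 <= w1; atoms true at each world — w0:{A}; w1:{A,B}.
w0 ||-/- (~B -> ~A) -> (A -> B): already at w0 itself, w0 ||- ~B -> ~A but w0 ||-/- A -> B.
w0 ||-/- A -> B: already at w0 itself, w0 ||- A but w0 ||-/- B.
w0 lacks atom B, so w0 ||-/- B.
So the root w0 does not force the formula.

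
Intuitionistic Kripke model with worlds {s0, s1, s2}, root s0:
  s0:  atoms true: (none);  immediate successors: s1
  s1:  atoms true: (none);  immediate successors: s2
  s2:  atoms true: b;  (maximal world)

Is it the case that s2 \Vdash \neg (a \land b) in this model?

s2 \Vdash \neg (a \land b): no world accessible from s2 forces a \land b.

Yes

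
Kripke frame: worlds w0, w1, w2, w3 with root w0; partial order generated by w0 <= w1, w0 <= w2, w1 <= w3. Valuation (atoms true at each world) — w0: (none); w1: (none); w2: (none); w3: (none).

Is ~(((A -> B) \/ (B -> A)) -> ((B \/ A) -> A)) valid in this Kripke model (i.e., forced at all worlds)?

No

Not every world: w0 ||-/- ~(((A -> B) \/ (B -> A)) -> ((B \/ A) -> A)).
w0 ||-/- ~(((A -> B) \/ (B -> A)) -> ((B \/ A) -> A)) since w0 is accessible from w0 and w0 ||- ((A -> B) \/ (B -> A)) -> ((B \/ A) -> A).
w0 ||- ((A -> B) \/ (B -> A)) -> ((B \/ A) -> A): every world accessible from w0 that forces (A -> B) \/ (B -> A) (namely w0, w1, w2, w3) also forces (B \/ A) -> A.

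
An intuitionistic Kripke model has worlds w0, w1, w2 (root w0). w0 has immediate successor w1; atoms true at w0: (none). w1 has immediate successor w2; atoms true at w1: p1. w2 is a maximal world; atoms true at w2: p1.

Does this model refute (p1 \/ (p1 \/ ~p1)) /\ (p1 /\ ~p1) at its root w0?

Yes

w0 ||-/- (p1 \/ (p1 \/ ~p1)) /\ (p1 /\ ~p1) since w0 fails p1 \/ (p1 \/ ~p1).
So the root w0 does not force (p1 \/ (p1 \/ ~p1)) /\ (p1 /\ ~p1); the model is a countermodel.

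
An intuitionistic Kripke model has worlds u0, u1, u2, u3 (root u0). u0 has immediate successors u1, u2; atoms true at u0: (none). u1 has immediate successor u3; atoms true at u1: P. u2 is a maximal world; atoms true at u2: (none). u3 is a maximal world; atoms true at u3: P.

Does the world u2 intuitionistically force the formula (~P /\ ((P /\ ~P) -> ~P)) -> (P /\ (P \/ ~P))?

No

u2 ||-/- (~P /\ ((P /\ ~P) -> ~P)) -> (P /\ (P \/ ~P)): already at u2 itself, u2 ||- ~P /\ ((P /\ ~P) -> ~P) but u2 ||-/- P /\ (P \/ ~P).
u2 ||-/- P /\ (P \/ ~P) since u2 fails P.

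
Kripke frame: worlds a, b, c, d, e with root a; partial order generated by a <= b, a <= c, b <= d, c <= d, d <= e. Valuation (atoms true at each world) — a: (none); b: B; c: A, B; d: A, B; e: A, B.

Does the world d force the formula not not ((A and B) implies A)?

d forces not not ((A and B) implies A): no world accessible from d forces not ((A and B) implies A).

Yes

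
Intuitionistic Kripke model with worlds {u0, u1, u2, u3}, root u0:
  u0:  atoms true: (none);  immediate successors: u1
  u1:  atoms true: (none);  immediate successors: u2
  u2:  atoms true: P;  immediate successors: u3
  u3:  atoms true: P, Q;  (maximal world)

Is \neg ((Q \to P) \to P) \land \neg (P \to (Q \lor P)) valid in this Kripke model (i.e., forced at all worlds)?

Not every world: u0 \nVdash \neg ((Q \to P) \to P) \land \neg (P \to (Q \lor P)).
u0 \nVdash \neg ((Q \to P) \to P) \land \neg (P \to (Q \lor P)) since u0 fails \neg ((Q \to P) \to P).

No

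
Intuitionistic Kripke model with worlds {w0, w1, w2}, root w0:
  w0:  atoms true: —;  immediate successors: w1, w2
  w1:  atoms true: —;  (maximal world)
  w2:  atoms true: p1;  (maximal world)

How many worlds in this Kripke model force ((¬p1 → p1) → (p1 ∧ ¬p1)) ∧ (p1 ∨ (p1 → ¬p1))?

1

w0: does not force it — w0 ⊮ ((¬p1 → p1) → (p1 ∧ ¬p1)) ∧ (p1 ∨ (p1 → ¬p1)) since w0 fails (¬p1 → p1) → (p1 ∧ ¬p1).
w1: forces it.
w2: does not force it.
Worlds forcing the formula: {w1}.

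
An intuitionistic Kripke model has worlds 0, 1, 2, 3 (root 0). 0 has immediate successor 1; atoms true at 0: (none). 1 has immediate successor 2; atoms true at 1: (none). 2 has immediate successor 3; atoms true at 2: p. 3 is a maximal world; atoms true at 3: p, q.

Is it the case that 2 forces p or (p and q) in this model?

Yes

2 forces p or (p and q) via the disjunct p.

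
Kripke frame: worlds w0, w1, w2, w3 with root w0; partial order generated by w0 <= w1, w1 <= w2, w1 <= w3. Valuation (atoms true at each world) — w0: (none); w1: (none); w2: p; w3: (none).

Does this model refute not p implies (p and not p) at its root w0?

w0 does not force not p implies (p and not p): at the accessible world w3, w3 forces not p but w3 does not force p and not p.
w3 does not force p and not p since w3 fails p.
So the root w0 does not force not p implies (p and not p); the model is a countermodel.

Yes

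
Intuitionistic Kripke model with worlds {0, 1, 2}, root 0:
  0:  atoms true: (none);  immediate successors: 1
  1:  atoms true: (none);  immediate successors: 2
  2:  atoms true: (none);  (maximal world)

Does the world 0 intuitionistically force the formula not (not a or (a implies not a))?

0 does not force not (not a or (a implies not a)) since 0 is accessible from 0 and 0 forces not a or (a implies not a).
0 forces not a or (a implies not a) via the disjunct not a.

No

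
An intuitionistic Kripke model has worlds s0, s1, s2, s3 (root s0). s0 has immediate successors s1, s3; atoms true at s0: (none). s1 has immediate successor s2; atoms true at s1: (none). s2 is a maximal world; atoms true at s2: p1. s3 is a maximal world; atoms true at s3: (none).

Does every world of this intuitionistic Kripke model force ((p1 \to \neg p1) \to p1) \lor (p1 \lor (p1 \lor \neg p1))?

Not every world: s0 \nVdash ((p1 \to \neg p1) \to p1) \lor (p1 \lor (p1 \lor \neg p1)).
s0 \nVdash ((p1 \to \neg p1) \to p1) \lor (p1 \lor (p1 \lor \neg p1)): neither disjunct is forced at s0.
s0 \nVdash (p1 \to \neg p1) \to p1: at the accessible world s3, s3 \Vdash p1 \to \neg p1 but s3 \nVdash p1.
s3 lacks atom p1, so s3 \nVdash p1.

No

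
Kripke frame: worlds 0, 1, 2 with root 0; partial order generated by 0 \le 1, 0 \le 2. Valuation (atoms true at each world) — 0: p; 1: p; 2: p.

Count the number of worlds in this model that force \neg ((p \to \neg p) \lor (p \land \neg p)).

0: forces it.
1: forces it.
2: forces it.
Worlds forcing the formula: {0, 1, 2}.

3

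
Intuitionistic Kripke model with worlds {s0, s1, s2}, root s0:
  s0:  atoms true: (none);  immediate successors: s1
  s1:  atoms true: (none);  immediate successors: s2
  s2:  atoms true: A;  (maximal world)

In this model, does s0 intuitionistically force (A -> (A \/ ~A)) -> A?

No

s0 ||-/- (A -> (A \/ ~A)) -> A: already at s0 itself, s0 ||- A -> (A \/ ~A) but s0 ||-/- A.
s0 lacks atom A, so s0 ||-/- A.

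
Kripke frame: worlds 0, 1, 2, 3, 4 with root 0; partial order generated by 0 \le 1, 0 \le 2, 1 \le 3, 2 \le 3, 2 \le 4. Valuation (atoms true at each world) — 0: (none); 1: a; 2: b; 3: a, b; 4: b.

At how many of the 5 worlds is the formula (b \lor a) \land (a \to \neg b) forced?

1

0: does not force it — 0 \nVdash (b \lor a) \land (a \to \neg b) since 0 fails b \lor a.
1: does not force it — 1 \nVdash (b \lor a) \land (a \to \neg b) since 1 fails a \to \neg b.
2: does not force it.
3: does not force it.
4: forces it.
Worlds forcing the formula: {4}.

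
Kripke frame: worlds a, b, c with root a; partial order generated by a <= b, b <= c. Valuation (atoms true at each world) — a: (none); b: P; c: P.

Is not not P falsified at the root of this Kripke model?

No

a forces not not P: no world accessible from a forces not P.
So the root a forces not not P; the model is not a countermodel.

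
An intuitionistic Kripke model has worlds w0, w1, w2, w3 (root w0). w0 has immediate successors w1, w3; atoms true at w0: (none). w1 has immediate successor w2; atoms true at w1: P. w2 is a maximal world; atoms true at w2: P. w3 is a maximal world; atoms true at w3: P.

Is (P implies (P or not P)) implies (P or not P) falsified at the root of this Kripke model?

w0 does not force (P implies (P or not P)) implies (P or not P): already at w0 itself, w0 forces P implies (P or not P) but w0 does not force P or not P.
w0 does not force P or not P: neither disjunct is forced at w0.
w0 lacks atom P, so w0 does not force P.
So the root w0 does not force (P implies (P or not P)) implies (P or not P); the model is a countermodel.

Yes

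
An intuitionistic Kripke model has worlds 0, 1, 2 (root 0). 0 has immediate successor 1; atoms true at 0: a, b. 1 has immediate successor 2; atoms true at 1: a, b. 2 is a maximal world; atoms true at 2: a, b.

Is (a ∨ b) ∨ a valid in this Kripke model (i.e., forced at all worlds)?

0 ⊩ (a ∨ b) ∨ a via the disjunct a ∨ b.
Since the root 0 forces (a ∨ b) ∨ a and forcing is persistent (monotone upward), every world forces it.

Yes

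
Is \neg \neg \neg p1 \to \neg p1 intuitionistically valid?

This is triple-negation reduction, which is intuitionistically derivable.
Assume \neg \neg \neg p1 and suppose p1. Then \neg \neg p1 (double-negation introduction), contradicting \neg \neg \neg p1. So \neg p1.

Yes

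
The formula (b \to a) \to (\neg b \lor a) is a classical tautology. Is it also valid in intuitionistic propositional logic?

This is the material-implication-as-disjunction principle, which is not intuitionistically valid.
A Kripke countermodel: worlds u, v; order generated by u \le v; atoms true at each world — u:{}; v:{a,b}.
u \nVdash (b \to a) \to (\neg b \lor a): already at u itself, u \Vdash b \to a but u \nVdash \neg b \lor a.
u \nVdash \neg b \lor a: neither disjunct is forced at u.
u \nVdash \neg b since v is accessible from u and v \Vdash b.
So the root u does not force the formula.

No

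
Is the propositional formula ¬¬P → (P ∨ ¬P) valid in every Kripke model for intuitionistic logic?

This is a variant of double-negation elimination (deriving excluded middle from double negation), which is not intuitionistically valid.
A Kripke countermodel: worlds a, b; order generated by a ≤ b; atoms true at each world — a:{}; b:{P}.
a ⊮ ¬¬P → (P ∨ ¬P): already at a itself, a ⊩ ¬¬P but a ⊮ P ∨ ¬P.
a ⊮ P ∨ ¬P: neither disjunct is forced at a.
a lacks atom P, so a ⊮ P.
So the root a does not force the formula.

No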